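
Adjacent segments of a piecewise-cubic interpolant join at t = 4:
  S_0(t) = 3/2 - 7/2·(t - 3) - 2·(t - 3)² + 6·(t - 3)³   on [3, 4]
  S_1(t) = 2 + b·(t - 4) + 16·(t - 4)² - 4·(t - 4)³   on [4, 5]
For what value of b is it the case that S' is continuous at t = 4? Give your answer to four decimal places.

10.5000

S_0'(t) = -7/2 - 4·(t - 3) + 18·(t - 3)², so S_0'(4) = 21/2. On the right, S_1'(4) = b, so b = 21/2.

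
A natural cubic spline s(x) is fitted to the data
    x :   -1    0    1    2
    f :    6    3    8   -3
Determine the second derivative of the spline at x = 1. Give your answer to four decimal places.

-28.8000

Put M_i = s'' at the i-th knot. Here h = (1, 1, 1) and Δ = (-3, 5, -11), so the interior equations h_(i-1)·M_(i-1) + 2(h_(i-1)+h_i)·M_i + h_i·M_(i+1) = 6(Δ_i − Δ_(i-1)) read
  1·M_0 + 4·M_1 + 1·M_2 = 6(Δ_1 - Δ_0) = 48
  1·M_1 + 4·M_2 + 1·M_3 = 6(Δ_2 - Δ_1) = -96
Natural end conditions: M_0 = M_3 = 0.
Solving: M_0 = 0, M_1 = 96/5, M_2 = -144/5, M_3 = 0.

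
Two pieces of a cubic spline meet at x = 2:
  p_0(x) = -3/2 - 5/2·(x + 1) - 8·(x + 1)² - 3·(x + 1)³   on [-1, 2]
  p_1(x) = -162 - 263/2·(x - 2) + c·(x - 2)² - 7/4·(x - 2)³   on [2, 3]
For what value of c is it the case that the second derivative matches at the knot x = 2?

-35

p_0''(x) = -16 - 18·(x + 1), so p_0''(2) = -70. On the right, p_1''(2) = 2c, so c = -35.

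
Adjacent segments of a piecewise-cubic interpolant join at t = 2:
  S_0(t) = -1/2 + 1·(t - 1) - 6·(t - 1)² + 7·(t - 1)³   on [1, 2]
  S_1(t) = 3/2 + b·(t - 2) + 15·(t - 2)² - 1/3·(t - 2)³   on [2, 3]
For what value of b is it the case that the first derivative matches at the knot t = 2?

S_0'(t) = 1 - 12·(t - 1) + 21·(t - 1)², so S_0'(2) = 10. On the right, S_1'(2) = b, so b = 10.

10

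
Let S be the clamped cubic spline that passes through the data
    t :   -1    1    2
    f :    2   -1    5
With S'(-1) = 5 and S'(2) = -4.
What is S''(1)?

21

Put M_i = S'' at the i-th knot. Here h = (2, 1) and Δ = (-3/2, 6), so the interior equations h_(i-1)·M_(i-1) + 2(h_(i-1)+h_i)·M_i + h_i·M_(i+1) = 6(Δ_i − Δ_(i-1)) read
  2·M_0 + 6·M_1 + 1·M_2 = 6(Δ_1 - Δ_0) = 45
Clamped end conditions give two more equations: 2h_0·M_0 + h_0·M_1 = 6(Δ_0 - S'(-1)) = -39 and h_1·M_1 + 2h_1·M_2 = 6(S'(2) - Δ_1) = -60.
Solving the tridiagonal system: M_0 = -81/4, M_1 = 21, M_2 = -81/2.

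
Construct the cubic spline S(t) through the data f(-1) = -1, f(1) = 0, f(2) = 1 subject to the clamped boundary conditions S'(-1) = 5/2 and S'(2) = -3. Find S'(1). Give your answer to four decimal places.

Put M_i = S'' at the i-th knot. Here h = (2, 1) and Δ = (1/2, 1), so the interior equations h_(i-1)·M_(i-1) + 2(h_(i-1)+h_i)·M_i + h_i·M_(i+1) = 6(Δ_i − Δ_(i-1)) read
  2·M_0 + 6·M_1 + 1·M_2 = 6(Δ_1 - Δ_0) = 3
Clamped end conditions give two more equations: 2h_0·M_0 + h_0·M_1 = 6(Δ_0 - S'(-1)) = -12 and h_1·M_1 + 2h_1·M_2 = 6(S'(2) - Δ_1) = -24.
Forward elimination and back-substitution give M_0 = -16/3, M_1 = 14/3, M_2 = -43/3.
On [1, 2], S'(t) = b_1 + 2c_1·(t - 1) + 3d_1·(t - 1)² with b_1 = Δ_1 - h_1(2M_1 + M_2)/6 = 11/6, c_1 = M_1/2 = 7/3, d_1 = (M_2 - M_1)/(6h_1) = -19/6. So S'(1) = 11/6.

1.8333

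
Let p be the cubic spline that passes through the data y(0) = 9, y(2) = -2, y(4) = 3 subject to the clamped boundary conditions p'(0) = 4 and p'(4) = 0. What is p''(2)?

14

Write m_i for p''(x_i). With h_i = 2, 2 and divided differences Δ_i = -11/2, 5/2, the continuity of p' gives the tridiagonal system
  2·m_0 + 8·m_1 + 2·m_2 = 6(Δ_1 - Δ_0) = 48
Clamped end conditions give two more equations: 2h_0·m_0 + h_0·m_1 = 6(Δ_0 - p'(0)) = -57 and h_1·m_1 + 2h_1·m_2 = 6(p'(4) - Δ_1) = -15.
Solving: m_0 = -85/4, m_1 = 14, m_2 = -43/4.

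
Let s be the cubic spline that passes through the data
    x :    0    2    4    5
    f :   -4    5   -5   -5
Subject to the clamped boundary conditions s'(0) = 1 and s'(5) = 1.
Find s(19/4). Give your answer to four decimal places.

-5.2741

With M_i denoting the second derivative at x_i, h_i = 2, 2, 1, and Δ_i = (y_(i+1) − y_i)/h_i = 9/2, -5, 0:
  2·M_0 + 8·M_1 + 2·M_2 = 6(Δ_1 - Δ_0) = -57
  2·M_1 + 6·M_2 + 1·M_3 = 6(Δ_2 - Δ_1) = 30
Clamped end conditions give two more equations: 2h_0·M_0 + h_0·M_1 = 6(Δ_0 - s'(0)) = 21 and h_2·M_2 + 2h_2·M_3 = 6(s'(5) - Δ_2) = 6.
Forward elimination and back-substitution give M_0 = 525/46, M_1 = -567/46, M_2 = 216/23, M_3 = -39/23.
On [4, 5], s(x) = -5 - 131/46·(x - 4) + 108/23·(x - 4)² - 85/46·(x - 4)³.
With (x - 4) = 3/4: s(19/4) = -15527/2944.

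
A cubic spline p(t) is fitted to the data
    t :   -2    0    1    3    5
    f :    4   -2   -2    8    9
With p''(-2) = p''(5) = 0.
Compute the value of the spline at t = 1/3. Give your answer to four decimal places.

Put M_i = p'' at the i-th knot. Here h = (2, 1, 2, 2) and Δ = (-3, 0, 5, 1/2), so the interior equations h_(i-1)·M_(i-1) + 2(h_(i-1)+h_i)·M_i + h_i·M_(i+1) = 6(Δ_i − Δ_(i-1)) read
  2·M_0 + 6·M_1 + 1·M_2 = 6(Δ_1 - Δ_0) = 18
  1·M_1 + 6·M_2 + 2·M_3 = 6(Δ_2 - Δ_1) = 30
  2·M_2 + 8·M_3 + 2·M_4 = 6(Δ_3 - Δ_2) = -27
Natural end conditions: M_0 = M_4 = 0.
Solving: M_0 = 0, M_1 = 249/128, M_2 = 405/64, M_3 = -1269/256, M_4 = 0.
On [0, 1], p(t) = -2 - 109/64·t + 249/256·t² + 187/256·t³.
With t = 1/3: p(1/3) = -8407/3456.

-2.4326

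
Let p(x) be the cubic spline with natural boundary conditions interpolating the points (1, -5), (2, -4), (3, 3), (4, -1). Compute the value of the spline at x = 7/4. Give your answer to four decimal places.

Put M_i = p'' at the i-th knot. Here h = (1, 1, 1) and Δ = (1, 7, -4), so the interior equations h_(i-1)·M_(i-1) + 2(h_(i-1)+h_i)·M_i + h_i·M_(i+1) = 6(Δ_i − Δ_(i-1)) read
  1·M_0 + 4·M_1 + 1·M_2 = 6(Δ_1 - Δ_0) = 36
  1·M_1 + 4·M_2 + 1·M_3 = 6(Δ_2 - Δ_1) = -66
Natural end conditions: M_0 = M_3 = 0.
Forward elimination and back-substitution give M_0 = 0, M_1 = 14, M_2 = -20, M_3 = 0.
On [1, 2], p(x) = -5 - 4/3·(x - 1) + 0·(x - 1)² + 7/3·(x - 1)³.
With (x - 1) = 3/4: p(7/4) = -321/64.

-5.0156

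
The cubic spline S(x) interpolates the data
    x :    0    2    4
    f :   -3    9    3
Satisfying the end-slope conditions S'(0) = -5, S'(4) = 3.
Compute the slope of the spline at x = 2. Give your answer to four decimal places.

2.7500

With M_i denoting the second derivative at x_i, h_i = 2, 2, and Δ_i = (y_(i+1) − y_i)/h_i = 6, -3:
  2·M_0 + 8·M_1 + 2·M_2 = 6(Δ_1 - Δ_0) = -54
Clamped end conditions give two more equations: 2h_0·M_0 + h_0·M_1 = 6(Δ_0 - S'(0)) = 66 and h_1·M_1 + 2h_1·M_2 = 6(S'(4) - Δ_1) = 36.
Hence M_0 = 101/4, M_1 = -35/2, M_2 = 71/4.
On [2, 4], S'(x) = b_1 + 2c_1·(x - 2) + 3d_1·(x - 2)² with b_1 = Δ_1 - h_1(2M_1 + M_2)/6 = 11/4, c_1 = M_1/2 = -35/4, d_1 = (M_2 - M_1)/(6h_1) = 47/16. So S'(2) = 11/4.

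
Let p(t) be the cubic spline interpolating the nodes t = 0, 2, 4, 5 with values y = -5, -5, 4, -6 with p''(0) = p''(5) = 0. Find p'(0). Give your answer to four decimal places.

-2.5455

Put σ_i = p'' at the i-th knot. Here h = (2, 2, 1) and Δ = (0, 9/2, -10), so the interior equations h_(i-1)·σ_(i-1) + 2(h_(i-1)+h_i)·σ_i + h_i·σ_(i+1) = 6(Δ_i − Δ_(i-1)) read
  2·σ_0 + 8·σ_1 + 2·σ_2 = 6(Δ_1 - Δ_0) = 27
  2·σ_1 + 6·σ_2 + 1·σ_3 = 6(Δ_2 - Δ_1) = -87
Natural end conditions: σ_0 = σ_3 = 0.
Solving: σ_0 = 0, σ_1 = 84/11, σ_2 = -375/22, σ_3 = 0.
On [0, 2], p'(t) = b_0 + 2c_0·t + 3d_0·t² with b_0 = Δ_0 - h_0(2σ_0 + σ_1)/6 = -28/11, c_0 = σ_0/2 = 0, d_0 = (σ_1 - σ_0)/(6h_0) = 7/11. So p'(0) = -28/11.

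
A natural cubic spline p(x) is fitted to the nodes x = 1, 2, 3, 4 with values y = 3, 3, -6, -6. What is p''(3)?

Let M_i = p''(x_i). Step sizes h_i = 1, 1, 1; slopes of the chords Δ_i = (y_(i+1) - y_i)/h_i = 0, -9, 0.
  1·M_0 + 4·M_1 + 1·M_2 = 6(Δ_1 - Δ_0) = -54
  1·M_1 + 4·M_2 + 1·M_3 = 6(Δ_2 - Δ_1) = 54
Natural end conditions: M_0 = M_3 = 0.
Forward elimination and back-substitution give M_0 = 0, M_1 = -18, M_2 = 18, M_3 = 0.

18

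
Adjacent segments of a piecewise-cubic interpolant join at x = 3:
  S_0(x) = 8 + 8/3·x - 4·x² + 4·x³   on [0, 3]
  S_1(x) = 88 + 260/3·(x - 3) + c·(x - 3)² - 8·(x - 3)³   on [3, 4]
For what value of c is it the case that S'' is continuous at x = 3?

32

S_0''(x) = -8 + 24·x, so S_0''(3) = 64. On the right, S_1''(3) = 2c, so c = 32.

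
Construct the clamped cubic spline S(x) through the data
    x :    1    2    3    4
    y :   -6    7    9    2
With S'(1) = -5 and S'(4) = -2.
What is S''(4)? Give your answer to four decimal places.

Write m_i for S''(x_i). With h_i = 1, 1, 1 and divided differences Δ_i = 13, 2, -7, the continuity of S' gives the tridiagonal system
  1·m_0 + 4·m_1 + 1·m_2 = 6(Δ_1 - Δ_0) = -66
  1·m_1 + 4·m_2 + 1·m_3 = 6(Δ_2 - Δ_1) = -54
Clamped end conditions give two more equations: 2h_0·m_0 + h_0·m_1 = 6(Δ_0 - S'(1)) = 108 and h_2·m_2 + 2h_2·m_3 = 6(S'(4) - Δ_2) = 30.
Forward elimination and back-substitution give m_0 = 348/5, m_1 = -156/5, m_2 = -54/5, m_3 = 102/5.

20.4000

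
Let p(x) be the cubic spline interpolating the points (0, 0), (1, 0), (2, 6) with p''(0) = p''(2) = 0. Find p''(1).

9

Let m_i = p''(x_i). Step sizes h_i = 1, 1; slopes of the chords Δ_i = (y_(i+1) - y_i)/h_i = 0, 6.
  1·m_0 + 4·m_1 + 1·m_2 = 6(Δ_1 - Δ_0) = 36
Natural end conditions: m_0 = m_2 = 0.
Forward elimination and back-substitution give m_0 = 0, m_1 = 9, m_2 = 0.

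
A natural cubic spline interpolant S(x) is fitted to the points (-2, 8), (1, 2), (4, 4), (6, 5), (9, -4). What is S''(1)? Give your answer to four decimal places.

Let M_i = S''(x_i). Step sizes h_i = 3, 3, 2, 3; slopes of the chords Δ_i = (y_(i+1) - y_i)/h_i = -2, 2/3, 1/2, -3.
  3·M_0 + 12·M_1 + 3·M_2 = 6(Δ_1 - Δ_0) = 16
  3·M_1 + 10·M_2 + 2·M_3 = 6(Δ_2 - Δ_1) = -1
  2·M_2 + 10·M_3 + 3·M_4 = 6(Δ_3 - Δ_2) = -21
Natural end conditions: M_0 = M_4 = 0.
Forward elimination and back-substitution give M_0 = 0, M_1 = 80/59, M_2 = -16/177, M_3 = -737/354, M_4 = 0.

1.3559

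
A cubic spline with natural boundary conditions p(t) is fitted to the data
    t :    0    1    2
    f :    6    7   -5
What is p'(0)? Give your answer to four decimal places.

4.2500

Let σ_i = p''(x_i). Step sizes h_i = 1, 1; slopes of the chords Δ_i = (y_(i+1) - y_i)/h_i = 1, -12.
  1·σ_0 + 4·σ_1 + 1·σ_2 = 6(Δ_1 - Δ_0) = -78
Natural end conditions: σ_0 = σ_2 = 0.
Solving the tridiagonal system: σ_0 = 0, σ_1 = -39/2, σ_2 = 0.
On [0, 1], p'(t) = b_0 + 2c_0·t + 3d_0·t² with b_0 = Δ_0 - h_0(2σ_0 + σ_1)/6 = 17/4, c_0 = σ_0/2 = 0, d_0 = (σ_1 - σ_0)/(6h_0) = -13/4. So p'(0) = 17/4.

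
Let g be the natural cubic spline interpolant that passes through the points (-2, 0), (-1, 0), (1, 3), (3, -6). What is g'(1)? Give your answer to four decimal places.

-0.9545

Put M_i = g'' at the i-th knot. Here h = (1, 2, 2) and Δ = (0, 3/2, -9/2), so the interior equations h_(i-1)·M_(i-1) + 2(h_(i-1)+h_i)·M_i + h_i·M_(i+1) = 6(Δ_i − Δ_(i-1)) read
  1·M_0 + 6·M_1 + 2·M_2 = 6(Δ_1 - Δ_0) = 9
  2·M_1 + 8·M_2 + 2·M_3 = 6(Δ_2 - Δ_1) = -36
Natural end conditions: M_0 = M_3 = 0.
Solving: M_0 = 0, M_1 = 36/11, M_2 = -117/22, M_3 = 0.
On [1, 3], g'(t) = b_2 + 2c_2·(t - 1) + 3d_2·(t - 1)² with b_2 = Δ_2 - h_2(2M_2 + M_3)/6 = -21/22, c_2 = M_2/2 = -117/44, d_2 = (M_3 - M_2)/(6h_2) = 39/88. So g'(1) = -21/22.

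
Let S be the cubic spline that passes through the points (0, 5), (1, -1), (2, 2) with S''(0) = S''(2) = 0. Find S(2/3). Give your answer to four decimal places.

Put m_i = S'' at the i-th knot. Here h = (1, 1) and Δ = (-6, 3), so the interior equations h_(i-1)·m_(i-1) + 2(h_(i-1)+h_i)·m_i + h_i·m_(i+1) = 6(Δ_i − Δ_(i-1)) read
  1·m_0 + 4·m_1 + 1·m_2 = 6(Δ_1 - Δ_0) = 54
Natural end conditions: m_0 = m_2 = 0.
Solving: m_0 = 0, m_1 = 27/2, m_2 = 0.
On [0, 1], S(t) = 5 - 33/4·t + 0·t² + 9/4·t³.
With t = 2/3: S(2/3) = 1/6.

0.1667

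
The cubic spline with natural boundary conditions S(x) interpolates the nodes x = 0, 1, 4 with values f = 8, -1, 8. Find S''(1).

Let M_i = S''(x_i). Step sizes h_i = 1, 3; slopes of the chords Δ_i = (y_(i+1) - y_i)/h_i = -9, 3.
  1·M_0 + 8·M_1 + 3·M_2 = 6(Δ_1 - Δ_0) = 72
Natural end conditions: M_0 = M_2 = 0.
Forward elimination and back-substitution give M_0 = 0, M_1 = 9, M_2 = 0.

9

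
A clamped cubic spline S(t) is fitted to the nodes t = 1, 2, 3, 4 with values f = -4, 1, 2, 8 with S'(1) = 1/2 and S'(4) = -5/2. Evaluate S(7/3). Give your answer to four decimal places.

Let M_i = S''(x_i). Step sizes h_i = 1, 1, 1; slopes of the chords Δ_i = (y_(i+1) - y_i)/h_i = 5, 1, 6.
  1·M_0 + 4·M_1 + 1·M_2 = 6(Δ_1 - Δ_0) = -24
  1·M_1 + 4·M_2 + 1·M_3 = 6(Δ_2 - Δ_1) = 30
Clamped end conditions give two more equations: 2h_0·M_0 + h_0·M_1 = 6(Δ_0 - S'(1)) = 27 and h_2·M_2 + 2h_2·M_3 = 6(S'(4) - Δ_2) = -51.
Solving: M_0 = 109/5, M_1 = -83/5, M_2 = 103/5, M_3 = -179/5.
On [2, 3], S(t) = 1 + 31/10·(t - 2) - 83/10·(t - 2)² + 31/5·(t - 2)³.
With (t - 2) = 1/3: S(7/3) = 181/135.

1.3407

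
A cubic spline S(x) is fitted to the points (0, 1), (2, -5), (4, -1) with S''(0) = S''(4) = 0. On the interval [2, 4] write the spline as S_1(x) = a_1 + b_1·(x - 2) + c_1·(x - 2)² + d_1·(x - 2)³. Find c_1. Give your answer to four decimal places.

With σ_i denoting the second derivative at x_i, h_i = 2, 2, and Δ_i = (y_(i+1) − y_i)/h_i = -3, 2:
  2·σ_0 + 8·σ_1 + 2·σ_2 = 6(Δ_1 - Δ_0) = 30
Natural end conditions: σ_0 = σ_2 = 0.
Hence σ_0 = 0, σ_1 = 15/4, σ_2 = 0.
On [2, 4], with S_1(x) = a_1 + b_1·(x - 2) + c_1·(x - 2)² + d_1·(x - 2)³: c_1 = σ_1/2 = 15/8, d_1 = (σ_2 - σ_1)/(6h_1) = -5/16, b_1 = Δ_1 - h_1(2σ_1 + σ_2)/6 = -1/2.

1.8750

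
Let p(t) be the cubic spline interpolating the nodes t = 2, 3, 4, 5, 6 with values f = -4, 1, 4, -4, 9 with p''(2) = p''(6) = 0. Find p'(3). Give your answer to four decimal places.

With m_i denoting the second derivative at x_i, h_i = 1, 1, 1, 1, and Δ_i = (y_(i+1) − y_i)/h_i = 5, 3, -8, 13:
  1·m_0 + 4·m_1 + 1·m_2 = 6(Δ_1 - Δ_0) = -12
  1·m_1 + 4·m_2 + 1·m_3 = 6(Δ_2 - Δ_1) = -66
  1·m_2 + 4·m_3 + 1·m_4 = 6(Δ_3 - Δ_2) = 126
Natural end conditions: m_0 = m_4 = 0.
Solving the tridiagonal system: m_0 = 0, m_1 = 15/4, m_2 = -27, m_3 = 153/4, m_4 = 0.
On [3, 4], p'(t) = b_1 + 2c_1·(t - 3) + 3d_1·(t - 3)² with b_1 = Δ_1 - h_1(2m_1 + m_2)/6 = 25/4, c_1 = m_1/2 = 15/8, d_1 = (m_2 - m_1)/(6h_1) = -41/8. So p'(3) = 25/4.

6.2500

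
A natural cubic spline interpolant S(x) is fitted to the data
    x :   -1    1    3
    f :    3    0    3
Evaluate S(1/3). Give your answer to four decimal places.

0.4444

Let σ_i = S''(x_i). Step sizes h_i = 2, 2; slopes of the chords Δ_i = (y_(i+1) - y_i)/h_i = -3/2, 3/2.
  2·σ_0 + 8·σ_1 + 2·σ_2 = 6(Δ_1 - Δ_0) = 18
Natural end conditions: σ_0 = σ_2 = 0.
Hence σ_0 = 0, σ_1 = 9/4, σ_2 = 0.
On [-1, 1], S(x) = 3 - 9/4·(x + 1) + 0·(x + 1)² + 3/16·(x + 1)³.
With (x + 1) = 4/3: S(1/3) = 4/9.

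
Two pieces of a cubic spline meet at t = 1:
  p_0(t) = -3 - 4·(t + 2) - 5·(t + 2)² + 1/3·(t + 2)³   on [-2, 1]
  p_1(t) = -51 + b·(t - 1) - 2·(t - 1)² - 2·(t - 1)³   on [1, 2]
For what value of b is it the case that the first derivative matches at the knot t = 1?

p_0'(t) = -4 - 10·(t + 2) + 1·(t + 2)², so p_0'(1) = -25. On the right, p_1'(1) = b, so b = -25.

-25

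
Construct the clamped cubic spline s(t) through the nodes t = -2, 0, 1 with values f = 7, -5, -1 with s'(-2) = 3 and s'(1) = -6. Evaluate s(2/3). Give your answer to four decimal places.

-0.9630

Put M_i = s'' at the i-th knot. Here h = (2, 1) and Δ = (-6, 4), so the interior equations h_(i-1)·M_(i-1) + 2(h_(i-1)+h_i)·M_i + h_i·M_(i+1) = 6(Δ_i − Δ_(i-1)) read
  2·M_0 + 6·M_1 + 1·M_2 = 6(Δ_1 - Δ_0) = 60
Clamped end conditions give two more equations: 2h_0·M_0 + h_0·M_1 = 6(Δ_0 - s'(-2)) = -54 and h_1·M_1 + 2h_1·M_2 = 6(s'(1) - Δ_1) = -60.
Hence M_0 = -53/2, M_1 = 26, M_2 = -43.
On [0, 1], s(t) = -5 + 5/2·t + 13·t² - 23/2·t³.
With t = 2/3: s(2/3) = -26/27.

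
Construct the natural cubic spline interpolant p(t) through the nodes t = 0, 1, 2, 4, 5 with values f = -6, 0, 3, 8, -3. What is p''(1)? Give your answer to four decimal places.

-5.9016

Put M_i = p'' at the i-th knot. Here h = (1, 1, 2, 1) and Δ = (6, 3, 5/2, -11), so the interior equations h_(i-1)·M_(i-1) + 2(h_(i-1)+h_i)·M_i + h_i·M_(i+1) = 6(Δ_i − Δ_(i-1)) read
  1·M_0 + 4·M_1 + 1·M_2 = 6(Δ_1 - Δ_0) = -18
  1·M_1 + 6·M_2 + 2·M_3 = 6(Δ_2 - Δ_1) = -3
  2·M_2 + 6·M_3 + 1·M_4 = 6(Δ_3 - Δ_2) = -81
Natural end conditions: M_0 = M_4 = 0.
Hence M_0 = 0, M_1 = -360/61, M_2 = 342/61, M_3 = -1875/122, M_4 = 0.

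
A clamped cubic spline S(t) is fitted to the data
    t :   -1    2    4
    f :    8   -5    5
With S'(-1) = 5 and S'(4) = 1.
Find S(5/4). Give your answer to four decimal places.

-2.5188

Let M_i = S''(x_i). Step sizes h_i = 3, 2; slopes of the chords Δ_i = (y_(i+1) - y_i)/h_i = -13/3, 5.
  3·M_0 + 10·M_1 + 2·M_2 = 6(Δ_1 - Δ_0) = 56
Clamped end conditions give two more equations: 2h_0·M_0 + h_0·M_1 = 6(Δ_0 - S'(-1)) = -56 and h_1·M_1 + 2h_1·M_2 = 6(S'(4) - Δ_1) = -24.
Solving: M_0 = -236/15, M_1 = 64/5, M_2 = -62/5.
On [-1, 2], S(t) = 8 + 5·(t + 1) - 118/15·(t + 1)² + 214/135·(t + 1)³.
With (t + 1) = 9/4: S(5/4) = -403/160.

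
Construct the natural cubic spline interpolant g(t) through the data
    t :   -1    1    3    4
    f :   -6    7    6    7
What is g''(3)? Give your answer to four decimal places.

Put M_i = g'' at the i-th knot. Here h = (2, 2, 1) and Δ = (13/2, -1/2, 1), so the interior equations h_(i-1)·M_(i-1) + 2(h_(i-1)+h_i)·M_i + h_i·M_(i+1) = 6(Δ_i − Δ_(i-1)) read
  2·M_0 + 8·M_1 + 2·M_2 = 6(Δ_1 - Δ_0) = -42
  2·M_1 + 6·M_2 + 1·M_3 = 6(Δ_2 - Δ_1) = 9
Natural end conditions: M_0 = M_3 = 0.
Solving: M_0 = 0, M_1 = -135/22, M_2 = 39/11, M_3 = 0.

3.5455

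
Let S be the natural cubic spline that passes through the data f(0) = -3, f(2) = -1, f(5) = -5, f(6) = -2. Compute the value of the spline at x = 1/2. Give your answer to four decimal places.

With M_i denoting the second derivative at x_i, h_i = 2, 3, 1, and Δ_i = (y_(i+1) − y_i)/h_i = 1, -4/3, 3:
  2·M_0 + 10·M_1 + 3·M_2 = 6(Δ_1 - Δ_0) = -14
  3·M_1 + 8·M_2 + 1·M_3 = 6(Δ_2 - Δ_1) = 26
Natural end conditions: M_0 = M_3 = 0.
Solving the tridiagonal system: M_0 = 0, M_1 = -190/71, M_2 = 302/71, M_3 = 0.
On [0, 2], S(x) = -3 + 403/213·x + 0·x² - 95/426·x³.
With x = 1/2: S(1/2) = -2365/1136.

-2.0819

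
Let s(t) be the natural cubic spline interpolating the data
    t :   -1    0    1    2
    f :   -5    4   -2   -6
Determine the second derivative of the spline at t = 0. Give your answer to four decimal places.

-24.8000

With M_i denoting the second derivative at x_i, h_i = 1, 1, 1, and Δ_i = (y_(i+1) − y_i)/h_i = 9, -6, -4:
  1·M_0 + 4·M_1 + 1·M_2 = 6(Δ_1 - Δ_0) = -90
  1·M_1 + 4·M_2 + 1·M_3 = 6(Δ_2 - Δ_1) = 12
Natural end conditions: M_0 = M_3 = 0.
Hence M_0 = 0, M_1 = -124/5, M_2 = 46/5, M_3 = 0.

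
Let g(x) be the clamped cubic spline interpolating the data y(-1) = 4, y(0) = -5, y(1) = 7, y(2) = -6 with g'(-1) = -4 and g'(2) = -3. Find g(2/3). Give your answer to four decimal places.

4.2741

Put m_i = g'' at the i-th knot. Here h = (1, 1, 1) and Δ = (-9, 12, -13), so the interior equations h_(i-1)·m_(i-1) + 2(h_(i-1)+h_i)·m_i + h_i·m_(i+1) = 6(Δ_i − Δ_(i-1)) read
  1·m_0 + 4·m_1 + 1·m_2 = 6(Δ_1 - Δ_0) = 126
  1·m_1 + 4·m_2 + 1·m_3 = 6(Δ_2 - Δ_1) = -150
Clamped end conditions give two more equations: 2h_0·m_0 + h_0·m_1 = 6(Δ_0 - g'(-1)) = -30 and h_2·m_2 + 2h_2·m_3 = 6(g'(2) - Δ_2) = 60.
Forward elimination and back-substitution give m_0 = -674/15, m_1 = 898/15, m_2 = -1028/15, m_3 = 964/15.
On [0, 1], g(x) = -5 + 52/15·x + 449/15·x² - 107/5·x³.
With x = 2/3: g(2/3) = 577/135.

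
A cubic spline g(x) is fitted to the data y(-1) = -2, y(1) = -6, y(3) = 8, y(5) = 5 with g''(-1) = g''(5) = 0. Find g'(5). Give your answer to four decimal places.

With m_i denoting the second derivative at x_i, h_i = 2, 2, 2, and Δ_i = (y_(i+1) − y_i)/h_i = -2, 7, -3/2:
  2·m_0 + 8·m_1 + 2·m_2 = 6(Δ_1 - Δ_0) = 54
  2·m_1 + 8·m_2 + 2·m_3 = 6(Δ_2 - Δ_1) = -51
Natural end conditions: m_0 = m_3 = 0.
Solving the tridiagonal system: m_0 = 0, m_1 = 89/10, m_2 = -43/5, m_3 = 0.
On [3, 5], g'(x) = b_2 + 2c_2·(x - 3) + 3d_2·(x - 3)² with b_2 = Δ_2 - h_2(2m_2 + m_3)/6 = 127/30, c_2 = m_2/2 = -43/10, d_2 = (m_3 - m_2)/(6h_2) = 43/60. So g'(5) = -131/30.

-4.3667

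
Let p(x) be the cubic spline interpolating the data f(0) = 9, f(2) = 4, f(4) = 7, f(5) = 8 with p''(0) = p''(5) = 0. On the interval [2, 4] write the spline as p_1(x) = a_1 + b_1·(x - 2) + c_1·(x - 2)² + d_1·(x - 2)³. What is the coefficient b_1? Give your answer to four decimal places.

With σ_i denoting the second derivative at x_i, h_i = 2, 2, 1, and Δ_i = (y_(i+1) − y_i)/h_i = -5/2, 3/2, 1:
  2·σ_0 + 8·σ_1 + 2·σ_2 = 6(Δ_1 - Δ_0) = 24
  2·σ_1 + 6·σ_2 + 1·σ_3 = 6(Δ_2 - Δ_1) = -3
Natural end conditions: σ_0 = σ_3 = 0.
Forward elimination and back-substitution give σ_0 = 0, σ_1 = 75/22, σ_2 = -18/11, σ_3 = 0.
On [2, 4], with p_1(x) = a_1 + b_1·(x - 2) + c_1·(x - 2)² + d_1·(x - 2)³: c_1 = σ_1/2 = 75/44, d_1 = (σ_2 - σ_1)/(6h_1) = -37/88, b_1 = Δ_1 - h_1(2σ_1 + σ_2)/6 = -5/22.

-0.2273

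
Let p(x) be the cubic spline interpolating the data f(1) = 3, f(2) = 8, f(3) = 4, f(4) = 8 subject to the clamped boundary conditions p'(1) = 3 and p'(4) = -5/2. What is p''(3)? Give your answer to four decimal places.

26.3333

With m_i denoting the second derivative at x_i, h_i = 1, 1, 1, and Δ_i = (y_(i+1) − y_i)/h_i = 5, -4, 4:
  1·m_0 + 4·m_1 + 1·m_2 = 6(Δ_1 - Δ_0) = -54
  1·m_1 + 4·m_2 + 1·m_3 = 6(Δ_2 - Δ_1) = 48
Clamped end conditions give two more equations: 2h_0·m_0 + h_0·m_1 = 6(Δ_0 - p'(1)) = 12 and h_2·m_2 + 2h_2·m_3 = 6(p'(4) - Δ_2) = -39.
Solving: m_0 = 55/3, m_1 = -74/3, m_2 = 79/3, m_3 = -98/3.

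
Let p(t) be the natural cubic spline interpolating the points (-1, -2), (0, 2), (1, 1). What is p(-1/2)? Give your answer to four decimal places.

0.4688

With m_i denoting the second derivative at x_i, h_i = 1, 1, and Δ_i = (y_(i+1) − y_i)/h_i = 4, -1:
  1·m_0 + 4·m_1 + 1·m_2 = 6(Δ_1 - Δ_0) = -30
Natural end conditions: m_0 = m_2 = 0.
Forward elimination and back-substitution give m_0 = 0, m_1 = -15/2, m_2 = 0.
On [-1, 0], p(t) = -2 + 21/4·(t + 1) + 0·(t + 1)² - 5/4·(t + 1)³.
With (t + 1) = 1/2: p(-1/2) = 15/32.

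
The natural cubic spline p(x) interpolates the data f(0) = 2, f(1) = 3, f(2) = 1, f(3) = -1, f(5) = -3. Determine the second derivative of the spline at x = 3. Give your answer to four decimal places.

0.8372

Let m_i = p''(x_i). Step sizes h_i = 1, 1, 1, 2; slopes of the chords Δ_i = (y_(i+1) - y_i)/h_i = 1, -2, -2, -1.
  1·m_0 + 4·m_1 + 1·m_2 = 6(Δ_1 - Δ_0) = -18
  1·m_1 + 4·m_2 + 1·m_3 = 6(Δ_2 - Δ_1) = 0
  1·m_2 + 6·m_3 + 2·m_4 = 6(Δ_3 - Δ_2) = 6
Natural end conditions: m_0 = m_4 = 0.
Forward elimination and back-substitution give m_0 = 0, m_1 = -204/43, m_2 = 42/43, m_3 = 36/43, m_4 = 0.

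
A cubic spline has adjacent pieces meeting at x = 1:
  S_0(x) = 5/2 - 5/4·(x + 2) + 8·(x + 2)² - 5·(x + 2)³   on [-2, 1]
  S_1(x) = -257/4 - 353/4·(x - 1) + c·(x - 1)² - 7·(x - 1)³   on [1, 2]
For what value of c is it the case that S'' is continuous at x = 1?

-37

S_0''(x) = 16 - 30·(x + 2), so S_0''(1) = -74. On the right, S_1''(1) = 2c, so c = -37.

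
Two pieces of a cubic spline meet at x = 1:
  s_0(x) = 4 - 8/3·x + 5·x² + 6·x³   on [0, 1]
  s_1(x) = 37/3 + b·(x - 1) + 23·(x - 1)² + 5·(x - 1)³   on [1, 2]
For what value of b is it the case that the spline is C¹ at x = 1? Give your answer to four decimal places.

s_0'(x) = -8/3 + 10·x + 18·x², so s_0'(1) = 76/3. On the right, s_1'(1) = b, so b = 76/3.

25.3333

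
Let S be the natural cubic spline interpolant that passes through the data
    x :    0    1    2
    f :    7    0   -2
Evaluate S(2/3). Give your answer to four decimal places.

1.8704

With m_i denoting the second derivative at x_i, h_i = 1, 1, and Δ_i = (y_(i+1) − y_i)/h_i = -7, -2:
  1·m_0 + 4·m_1 + 1·m_2 = 6(Δ_1 - Δ_0) = 30
Natural end conditions: m_0 = m_2 = 0.
Hence m_0 = 0, m_1 = 15/2, m_2 = 0.
On [0, 1], S(x) = 7 - 33/4·x + 0·x² + 5/4·x³.
With x = 2/3: S(2/3) = 101/54.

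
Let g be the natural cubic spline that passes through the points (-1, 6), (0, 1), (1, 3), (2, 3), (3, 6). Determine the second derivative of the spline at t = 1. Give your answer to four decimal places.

-7.7143

With σ_i denoting the second derivative at x_i, h_i = 1, 1, 1, 1, and Δ_i = (y_(i+1) − y_i)/h_i = -5, 2, 0, 3:
  1·σ_0 + 4·σ_1 + 1·σ_2 = 6(Δ_1 - Δ_0) = 42
  1·σ_1 + 4·σ_2 + 1·σ_3 = 6(Δ_2 - Δ_1) = -12
  1·σ_2 + 4·σ_3 + 1·σ_4 = 6(Δ_3 - Δ_2) = 18
Natural end conditions: σ_0 = σ_4 = 0.
Solving: σ_0 = 0, σ_1 = 87/7, σ_2 = -54/7, σ_3 = 45/7, σ_4 = 0.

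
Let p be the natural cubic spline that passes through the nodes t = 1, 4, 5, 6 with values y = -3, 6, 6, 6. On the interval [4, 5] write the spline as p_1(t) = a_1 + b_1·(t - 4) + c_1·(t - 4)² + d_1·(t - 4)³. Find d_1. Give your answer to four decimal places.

0.4839

With M_i denoting the second derivative at x_i, h_i = 3, 1, 1, and Δ_i = (y_(i+1) − y_i)/h_i = 3, 0, 0:
  3·M_0 + 8·M_1 + 1·M_2 = 6(Δ_1 - Δ_0) = -18
  1·M_1 + 4·M_2 + 1·M_3 = 6(Δ_2 - Δ_1) = 0
Natural end conditions: M_0 = M_3 = 0.
Hence M_0 = 0, M_1 = -72/31, M_2 = 18/31, M_3 = 0.
On [4, 5], with p_1(t) = a_1 + b_1·(t - 4) + c_1·(t - 4)² + d_1·(t - 4)³: c_1 = M_1/2 = -36/31, d_1 = (M_2 - M_1)/(6h_1) = 15/31, b_1 = Δ_1 - h_1(2M_1 + M_2)/6 = 21/31.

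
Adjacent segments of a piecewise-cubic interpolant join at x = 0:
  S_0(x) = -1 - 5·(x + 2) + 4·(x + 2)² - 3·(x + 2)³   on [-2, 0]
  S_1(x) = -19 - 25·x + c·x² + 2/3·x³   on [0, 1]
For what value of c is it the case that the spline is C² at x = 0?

-14

S_0''(x) = 8 - 18·(x + 2), so S_0''(0) = -28. On the right, S_1''(0) = 2c, so c = -14.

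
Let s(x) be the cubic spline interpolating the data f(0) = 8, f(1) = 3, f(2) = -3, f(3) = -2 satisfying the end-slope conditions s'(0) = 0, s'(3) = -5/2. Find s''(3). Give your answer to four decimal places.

-18.2667

Put σ_i = s'' at the i-th knot. Here h = (1, 1, 1) and Δ = (-5, -6, 1), so the interior equations h_(i-1)·σ_(i-1) + 2(h_(i-1)+h_i)·σ_i + h_i·σ_(i+1) = 6(Δ_i − Δ_(i-1)) read
  1·σ_0 + 4·σ_1 + 1·σ_2 = 6(Δ_1 - Δ_0) = -6
  1·σ_1 + 4·σ_2 + 1·σ_3 = 6(Δ_2 - Δ_1) = 42
Clamped end conditions give two more equations: 2h_0·σ_0 + h_0·σ_1 = 6(Δ_0 - s'(0)) = -30 and h_2·σ_2 + 2h_2·σ_3 = 6(s'(3) - Δ_2) = -21.
Solving the tridiagonal system: σ_0 = -211/15, σ_1 = -28/15, σ_2 = 233/15, σ_3 = -274/15.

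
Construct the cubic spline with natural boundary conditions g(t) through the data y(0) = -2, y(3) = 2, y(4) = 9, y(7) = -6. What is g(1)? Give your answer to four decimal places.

Write M_i for g''(x_i). With h_i = 3, 1, 3 and divided differences Δ_i = 4/3, 7, -5, the continuity of g' gives the tridiagonal system
  3·M_0 + 8·M_1 + 1·M_2 = 6(Δ_1 - Δ_0) = 34
  1·M_1 + 8·M_2 + 3·M_3 = 6(Δ_2 - Δ_1) = -72
Natural end conditions: M_0 = M_3 = 0.
Solving: M_0 = 0, M_1 = 344/63, M_2 = -610/63, M_3 = 0.
On [0, 3], g(t) = -2 - 88/63·t + 0·t² + 172/567·t³.
With t = 1: g(1) = -1754/567.

-3.0935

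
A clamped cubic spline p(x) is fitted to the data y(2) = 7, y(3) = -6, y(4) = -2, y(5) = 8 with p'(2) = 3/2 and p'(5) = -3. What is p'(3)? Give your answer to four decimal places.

With M_i denoting the second derivative at x_i, h_i = 1, 1, 1, and Δ_i = (y_(i+1) − y_i)/h_i = -13, 4, 10:
  1·M_0 + 4·M_1 + 1·M_2 = 6(Δ_1 - Δ_0) = 102
  1·M_1 + 4·M_2 + 1·M_3 = 6(Δ_2 - Δ_1) = 36
Clamped end conditions give two more equations: 2h_0·M_0 + h_0·M_1 = 6(Δ_0 - p'(2)) = -87 and h_2·M_2 + 2h_2·M_3 = 6(p'(5) - Δ_2) = -78.
Forward elimination and back-substitution give M_0 = -314/5, M_1 = 193/5, M_2 = 52/5, M_3 = -221/5.
On [3, 4], p'(x) = b_1 + 2c_1·(x - 3) + 3d_1·(x - 3)² with b_1 = Δ_1 - h_1(2M_1 + M_2)/6 = -53/5, c_1 = M_1/2 = 193/10, d_1 = (M_2 - M_1)/(6h_1) = -47/10. So p'(3) = -53/5.

-10.6000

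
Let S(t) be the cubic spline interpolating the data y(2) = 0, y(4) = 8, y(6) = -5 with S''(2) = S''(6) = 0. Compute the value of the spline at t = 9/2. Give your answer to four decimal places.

6.4727

Let m_i = S''(x_i). Step sizes h_i = 2, 2; slopes of the chords Δ_i = (y_(i+1) - y_i)/h_i = 4, -13/2.
  2·m_0 + 8·m_1 + 2·m_2 = 6(Δ_1 - Δ_0) = -63
Natural end conditions: m_0 = m_2 = 0.
Hence m_0 = 0, m_1 = -63/8, m_2 = 0.
On [4, 6], S(t) = 8 - 5/4·(t - 4) - 63/16·(t - 4)² + 21/32·(t - 4)³.
With (t - 4) = 1/2: S(9/2) = 1657/256.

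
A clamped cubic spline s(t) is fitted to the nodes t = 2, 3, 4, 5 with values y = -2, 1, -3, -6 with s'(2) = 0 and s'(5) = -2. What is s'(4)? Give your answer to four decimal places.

-4.8667

Put σ_i = s'' at the i-th knot. Here h = (1, 1, 1) and Δ = (3, -4, -3), so the interior equations h_(i-1)·σ_(i-1) + 2(h_(i-1)+h_i)·σ_i + h_i·σ_(i+1) = 6(Δ_i − Δ_(i-1)) read
  1·σ_0 + 4·σ_1 + 1·σ_2 = 6(Δ_1 - Δ_0) = -42
  1·σ_1 + 4·σ_2 + 1·σ_3 = 6(Δ_2 - Δ_1) = 6
Clamped end conditions give two more equations: 2h_0·σ_0 + h_0·σ_1 = 6(Δ_0 - s'(2)) = 18 and h_2·σ_2 + 2h_2·σ_3 = 6(s'(5) - Δ_2) = 6.
Forward elimination and back-substitution give σ_0 = 256/15, σ_1 = -242/15, σ_2 = 82/15, σ_3 = 4/15.
On [4, 5], s'(t) = b_2 + 2c_2·(t - 4) + 3d_2·(t - 4)² with b_2 = Δ_2 - h_2(2σ_2 + σ_3)/6 = -73/15, c_2 = σ_2/2 = 41/15, d_2 = (σ_3 - σ_2)/(6h_2) = -13/15. So s'(4) = -73/15.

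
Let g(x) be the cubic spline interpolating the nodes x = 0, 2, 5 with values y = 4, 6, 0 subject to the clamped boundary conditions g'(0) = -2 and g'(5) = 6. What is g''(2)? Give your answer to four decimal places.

With M_i denoting the second derivative at x_i, h_i = 2, 3, and Δ_i = (y_(i+1) − y_i)/h_i = 1, -2:
  2·M_0 + 10·M_1 + 3·M_2 = 6(Δ_1 - Δ_0) = -18
Clamped end conditions give two more equations: 2h_0·M_0 + h_0·M_1 = 6(Δ_0 - g'(0)) = 18 and h_1·M_1 + 2h_1·M_2 = 6(g'(5) - Δ_1) = 48.
Hence M_0 = 79/10, M_1 = -34/5, M_2 = 57/5.

-6.8000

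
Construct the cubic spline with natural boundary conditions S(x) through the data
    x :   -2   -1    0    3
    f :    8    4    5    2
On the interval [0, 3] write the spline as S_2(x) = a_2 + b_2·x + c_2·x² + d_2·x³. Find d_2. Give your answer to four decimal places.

0.1398

Let M_i = S''(x_i). Step sizes h_i = 1, 1, 3; slopes of the chords Δ_i = (y_(i+1) - y_i)/h_i = -4, 1, -1.
  1·M_0 + 4·M_1 + 1·M_2 = 6(Δ_1 - Δ_0) = 30
  1·M_1 + 8·M_2 + 3·M_3 = 6(Δ_2 - Δ_1) = -12
Natural end conditions: M_0 = M_3 = 0.
Forward elimination and back-substitution give M_0 = 0, M_1 = 252/31, M_2 = -78/31, M_3 = 0.
On [0, 3], with S_2(x) = a_2 + b_2·x + c_2·x² + d_2·x³: c_2 = M_2/2 = -39/31, d_2 = (M_3 - M_2)/(6h_2) = 13/93, b_2 = Δ_2 - h_2(2M_2 + M_3)/6 = 47/31.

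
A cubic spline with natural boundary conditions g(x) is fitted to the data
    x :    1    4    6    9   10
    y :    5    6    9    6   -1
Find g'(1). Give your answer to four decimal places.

Let m_i = g''(x_i). Step sizes h_i = 3, 2, 3, 1; slopes of the chords Δ_i = (y_(i+1) - y_i)/h_i = 1/3, 3/2, -1, -7.
  3·m_0 + 10·m_1 + 2·m_2 = 6(Δ_1 - Δ_0) = 7
  2·m_1 + 10·m_2 + 3·m_3 = 6(Δ_2 - Δ_1) = -15
  3·m_2 + 8·m_3 + 1·m_4 = 6(Δ_3 - Δ_2) = -36
Natural end conditions: m_0 = m_4 = 0.
Solving: m_0 = 0, m_1 = 521/678, m_2 = -116/339, m_3 = -494/113, m_4 = 0.
On [1, 4], g'(x) = b_0 + 2c_0·(x - 1) + 3d_0·(x - 1)² with b_0 = Δ_0 - h_0(2m_0 + m_1)/6 = -23/452, c_0 = m_0/2 = 0, d_0 = (m_1 - m_0)/(6h_0) = 521/12204. So g'(1) = -23/452.

-0.0509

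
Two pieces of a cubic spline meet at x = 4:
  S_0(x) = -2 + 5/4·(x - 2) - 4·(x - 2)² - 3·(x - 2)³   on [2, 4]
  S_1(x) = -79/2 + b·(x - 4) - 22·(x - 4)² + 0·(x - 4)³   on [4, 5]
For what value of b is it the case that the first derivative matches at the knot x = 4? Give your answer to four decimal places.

-50.7500

S_0'(x) = 5/4 - 8·(x - 2) - 9·(x - 2)², so S_0'(4) = -203/4. On the right, S_1'(4) = b, so b = -203/4.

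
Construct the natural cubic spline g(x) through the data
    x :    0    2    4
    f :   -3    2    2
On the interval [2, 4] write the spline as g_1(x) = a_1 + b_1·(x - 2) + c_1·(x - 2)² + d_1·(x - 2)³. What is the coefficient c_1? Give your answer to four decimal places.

Write m_i for g''(x_i). With h_i = 2, 2 and divided differences Δ_i = 5/2, 0, the continuity of g' gives the tridiagonal system
  2·m_0 + 8·m_1 + 2·m_2 = 6(Δ_1 - Δ_0) = -15
Natural end conditions: m_0 = m_2 = 0.
Forward elimination and back-substitution give m_0 = 0, m_1 = -15/8, m_2 = 0.
On [2, 4], with g_1(x) = a_1 + b_1·(x - 2) + c_1·(x - 2)² + d_1·(x - 2)³: c_1 = m_1/2 = -15/16, d_1 = (m_2 - m_1)/(6h_1) = 5/32, b_1 = Δ_1 - h_1(2m_1 + m_2)/6 = 5/4.

-0.9375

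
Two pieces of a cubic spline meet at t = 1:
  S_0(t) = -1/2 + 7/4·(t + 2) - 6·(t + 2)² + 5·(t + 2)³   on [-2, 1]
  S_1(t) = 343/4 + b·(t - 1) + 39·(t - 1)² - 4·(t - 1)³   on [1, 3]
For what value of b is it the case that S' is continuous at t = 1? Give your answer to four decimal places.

100.7500

S_0'(t) = 7/4 - 12·(t + 2) + 15·(t + 2)², so S_0'(1) = 403/4. On the right, S_1'(1) = b, so b = 403/4.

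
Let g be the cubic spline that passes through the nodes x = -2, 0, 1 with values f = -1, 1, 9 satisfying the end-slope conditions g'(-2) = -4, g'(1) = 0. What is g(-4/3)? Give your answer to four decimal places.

-3.0247

Put σ_i = g'' at the i-th knot. Here h = (2, 1) and Δ = (1, 8), so the interior equations h_(i-1)·σ_(i-1) + 2(h_(i-1)+h_i)·σ_i + h_i·σ_(i+1) = 6(Δ_i − Δ_(i-1)) read
  2·σ_0 + 6·σ_1 + 1·σ_2 = 6(Δ_1 - Δ_0) = 42
Clamped end conditions give two more equations: 2h_0·σ_0 + h_0·σ_1 = 6(Δ_0 - g'(-2)) = 30 and h_1·σ_1 + 2h_1·σ_2 = 6(g'(1) - Δ_1) = -48.
Solving the tridiagonal system: σ_0 = 11/6, σ_1 = 34/3, σ_2 = -89/3.
On [-2, 0], g(x) = -1 - 4·(x + 2) + 11/12·(x + 2)² + 19/24·(x + 2)³.
With (x + 2) = 2/3: g(-4/3) = -245/81.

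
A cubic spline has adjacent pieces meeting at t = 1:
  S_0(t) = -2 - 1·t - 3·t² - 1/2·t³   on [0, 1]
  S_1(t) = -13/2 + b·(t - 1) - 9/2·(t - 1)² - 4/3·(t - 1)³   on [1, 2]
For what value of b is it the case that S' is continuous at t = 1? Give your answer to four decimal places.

-8.5000

S_0'(t) = -1 - 6·t - 3/2·t², so S_0'(1) = -17/2. On the right, S_1'(1) = b, so b = -17/2.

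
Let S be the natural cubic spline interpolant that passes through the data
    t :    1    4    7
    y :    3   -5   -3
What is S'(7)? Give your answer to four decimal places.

1.5000

Write m_i for S''(x_i). With h_i = 3, 3 and divided differences Δ_i = -8/3, 2/3, the continuity of S' gives the tridiagonal system
  3·m_0 + 12·m_1 + 3·m_2 = 6(Δ_1 - Δ_0) = 20
Natural end conditions: m_0 = m_2 = 0.
Hence m_0 = 0, m_1 = 5/3, m_2 = 0.
On [4, 7], S'(t) = b_1 + 2c_1·(t - 4) + 3d_1·(t - 4)² with b_1 = Δ_1 - h_1(2m_1 + m_2)/6 = -1, c_1 = m_1/2 = 5/6, d_1 = (m_2 - m_1)/(6h_1) = -5/54. So S'(7) = 3/2.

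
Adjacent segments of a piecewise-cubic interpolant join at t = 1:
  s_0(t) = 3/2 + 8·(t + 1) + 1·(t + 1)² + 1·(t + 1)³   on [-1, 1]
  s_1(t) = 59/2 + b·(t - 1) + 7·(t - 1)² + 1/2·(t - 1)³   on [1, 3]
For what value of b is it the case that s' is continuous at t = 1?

s_0'(t) = 8 + 2·(t + 1) + 3·(t + 1)², so s_0'(1) = 24. On the right, s_1'(1) = b, so b = 24.

24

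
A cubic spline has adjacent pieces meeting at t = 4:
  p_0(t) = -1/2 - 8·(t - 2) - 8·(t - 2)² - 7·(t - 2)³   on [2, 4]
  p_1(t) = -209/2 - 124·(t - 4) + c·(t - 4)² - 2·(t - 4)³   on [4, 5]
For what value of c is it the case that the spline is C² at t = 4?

p_0''(t) = -16 - 42·(t - 2), so p_0''(4) = -100. On the right, p_1''(4) = 2c, so c = -50.

-50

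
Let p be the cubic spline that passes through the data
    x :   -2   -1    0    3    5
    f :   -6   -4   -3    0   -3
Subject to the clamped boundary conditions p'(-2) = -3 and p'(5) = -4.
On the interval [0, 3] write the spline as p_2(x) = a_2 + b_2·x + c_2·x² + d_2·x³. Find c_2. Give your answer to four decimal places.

Write M_i for p''(x_i). With h_i = 1, 1, 3, 2 and divided differences Δ_i = 2, 1, 1, -3/2, the continuity of p' gives the tridiagonal system
  1·M_0 + 4·M_1 + 1·M_2 = 6(Δ_1 - Δ_0) = -6
  1·M_1 + 8·M_2 + 3·M_3 = 6(Δ_2 - Δ_1) = 0
  3·M_2 + 10·M_3 + 2·M_4 = 6(Δ_3 - Δ_2) = -15
Clamped end conditions give two more equations: 2h_0·M_0 + h_0·M_1 = 6(Δ_0 - p'(-2)) = 30 and h_3·M_3 + 2h_3·M_4 = 6(p'(5) - Δ_3) = -15.
Solving the tridiagonal system: M_0 = 1709/94, M_1 = -299/47, M_2 = 119/94, M_3 = -59/47, M_4 = -587/188.
On [0, 3], with p_2(x) = a_2 + b_2·x + c_2·x² + d_2·x³: c_2 = M_2/2 = 119/188, d_2 = (M_3 - M_2)/(6h_2) = -79/564, b_2 = Δ_2 - h_2(2M_2 + M_3)/6 = 17/47.

0.6330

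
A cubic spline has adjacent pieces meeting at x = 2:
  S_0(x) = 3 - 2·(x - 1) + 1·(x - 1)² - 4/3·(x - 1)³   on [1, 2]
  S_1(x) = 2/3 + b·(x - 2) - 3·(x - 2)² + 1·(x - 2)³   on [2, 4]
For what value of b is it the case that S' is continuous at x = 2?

S_0'(x) = -2 + 2·(x - 1) - 4·(x - 1)², so S_0'(2) = -4. On the right, S_1'(2) = b, so b = -4.

-4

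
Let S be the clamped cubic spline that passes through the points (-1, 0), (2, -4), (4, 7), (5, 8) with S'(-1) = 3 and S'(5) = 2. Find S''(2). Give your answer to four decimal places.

8.3509

Write M_i for S''(x_i). With h_i = 3, 2, 1 and divided differences Δ_i = -4/3, 11/2, 1, the continuity of S' gives the tridiagonal system
  3·M_0 + 10·M_1 + 2·M_2 = 6(Δ_1 - Δ_0) = 41
  2·M_1 + 6·M_2 + 1·M_3 = 6(Δ_2 - Δ_1) = -27
Clamped end conditions give two more equations: 2h_0·M_0 + h_0·M_1 = 6(Δ_0 - S'(-1)) = -26 and h_2·M_2 + 2h_2·M_3 = 6(S'(5) - Δ_2) = 6.
Solving the tridiagonal system: M_0 = -485/57, M_1 = 476/57, M_2 = -484/57, M_3 = 413/57.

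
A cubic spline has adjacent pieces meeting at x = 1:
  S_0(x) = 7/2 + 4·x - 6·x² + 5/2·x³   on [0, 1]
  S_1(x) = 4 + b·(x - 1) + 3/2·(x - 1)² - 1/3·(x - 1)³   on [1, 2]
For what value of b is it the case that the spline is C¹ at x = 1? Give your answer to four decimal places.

-0.5000

S_0'(x) = 4 - 12·x + 15/2·x², so S_0'(1) = -1/2. On the right, S_1'(1) = b, so b = -1/2.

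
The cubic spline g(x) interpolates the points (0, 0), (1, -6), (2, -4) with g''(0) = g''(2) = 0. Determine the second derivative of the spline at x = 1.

12

Put σ_i = g'' at the i-th knot. Here h = (1, 1) and Δ = (-6, 2), so the interior equations h_(i-1)·σ_(i-1) + 2(h_(i-1)+h_i)·σ_i + h_i·σ_(i+1) = 6(Δ_i − Δ_(i-1)) read
  1·σ_0 + 4·σ_1 + 1·σ_2 = 6(Δ_1 - Δ_0) = 48
Natural end conditions: σ_0 = σ_2 = 0.
Hence σ_0 = 0, σ_1 = 12, σ_2 = 0.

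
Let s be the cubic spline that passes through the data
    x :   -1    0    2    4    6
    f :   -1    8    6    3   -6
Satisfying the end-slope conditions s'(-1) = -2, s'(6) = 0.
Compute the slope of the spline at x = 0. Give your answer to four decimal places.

Write m_i for s''(x_i). With h_i = 1, 2, 2, 2 and divided differences Δ_i = 9, -1, -3/2, -9/2, the continuity of s' gives the tridiagonal system
  1·m_0 + 6·m_1 + 2·m_2 = 6(Δ_1 - Δ_0) = -60
  2·m_1 + 8·m_2 + 2·m_3 = 6(Δ_2 - Δ_1) = -3
  2·m_2 + 8·m_3 + 2·m_4 = 6(Δ_3 - Δ_2) = -18
Clamped end conditions give two more equations: 2h_0·m_0 + h_0·m_1 = 6(Δ_0 - s'(-1)) = 66 and h_3·m_3 + 2h_3·m_4 = 6(s'(6) - Δ_3) = 27.
Forward elimination and back-substitution give m_0 = 1829/43, m_1 = -820/43, m_2 = 511/86, m_3 = -533/86, m_4 = 847/86.
On [0, 2], s'(x) = b_1 + 2c_1·x + 3d_1·x² with b_1 = Δ_1 - h_1(2m_1 + m_2)/6 = 837/86, c_1 = m_1/2 = -410/43, d_1 = (m_2 - m_1)/(6h_1) = 717/344. So s'(0) = 837/86.

9.7326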